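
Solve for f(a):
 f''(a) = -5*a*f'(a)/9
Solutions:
 f(a) = C1 + C2*erf(sqrt(10)*a/6)


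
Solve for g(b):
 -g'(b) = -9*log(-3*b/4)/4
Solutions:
 g(b) = C1 + 9*b*log(-b)/4 + 9*b*(-2*log(2) - 1 + log(3))/4


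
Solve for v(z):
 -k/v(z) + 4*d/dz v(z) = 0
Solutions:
 v(z) = -sqrt(C1 + 2*k*z)/2
 v(z) = sqrt(C1 + 2*k*z)/2


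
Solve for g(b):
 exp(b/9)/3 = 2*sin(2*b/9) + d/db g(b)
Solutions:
 g(b) = C1 + 3*exp(b/9) + 9*cos(2*b/9)


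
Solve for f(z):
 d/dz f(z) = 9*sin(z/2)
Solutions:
 f(z) = C1 - 18*cos(z/2)


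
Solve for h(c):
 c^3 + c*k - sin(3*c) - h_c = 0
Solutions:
 h(c) = C1 + c^4/4 + c^2*k/2 + cos(3*c)/3


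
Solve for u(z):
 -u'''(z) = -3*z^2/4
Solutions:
 u(z) = C1 + C2*z + C3*z^2 + z^5/80


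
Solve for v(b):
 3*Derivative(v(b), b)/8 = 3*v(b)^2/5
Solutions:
 v(b) = -5/(C1 + 8*b)


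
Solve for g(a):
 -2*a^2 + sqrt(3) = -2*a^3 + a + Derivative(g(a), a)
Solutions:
 g(a) = C1 + a^4/2 - 2*a^3/3 - a^2/2 + sqrt(3)*a


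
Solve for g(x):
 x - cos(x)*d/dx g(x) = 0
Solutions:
 g(x) = C1 + Integral(x/cos(x), x)


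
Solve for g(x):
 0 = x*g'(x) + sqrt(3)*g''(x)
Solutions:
 g(x) = C1 + C2*erf(sqrt(2)*3^(3/4)*x/6)


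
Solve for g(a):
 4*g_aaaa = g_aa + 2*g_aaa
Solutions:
 g(a) = C1 + C2*a + C3*exp(a*(1 - sqrt(5))/4) + C4*exp(a*(1 + sqrt(5))/4)


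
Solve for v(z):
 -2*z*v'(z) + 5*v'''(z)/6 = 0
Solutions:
 v(z) = C1 + Integral(C2*airyai(12^(1/3)*5^(2/3)*z/5) + C3*airybi(12^(1/3)*5^(2/3)*z/5), z)


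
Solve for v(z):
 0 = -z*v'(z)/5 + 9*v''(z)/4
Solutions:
 v(z) = C1 + C2*erfi(sqrt(10)*z/15)


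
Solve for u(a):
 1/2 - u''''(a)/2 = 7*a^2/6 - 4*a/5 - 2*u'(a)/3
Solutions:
 u(a) = C1 + C4*exp(6^(2/3)*a/3) + 7*a^3/12 - 3*a^2/5 - 3*a/4 + (C2*sin(2^(2/3)*3^(1/6)*a/2) + C3*cos(2^(2/3)*3^(1/6)*a/2))*exp(-6^(2/3)*a/6)


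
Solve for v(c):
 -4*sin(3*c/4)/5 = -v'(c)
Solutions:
 v(c) = C1 - 16*cos(3*c/4)/15


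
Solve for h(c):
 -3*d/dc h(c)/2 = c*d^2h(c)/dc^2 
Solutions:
 h(c) = C1 + C2/sqrt(c)


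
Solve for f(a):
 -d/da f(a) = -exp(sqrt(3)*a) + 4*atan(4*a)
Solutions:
 f(a) = C1 - 4*a*atan(4*a) + sqrt(3)*exp(sqrt(3)*a)/3 + log(16*a^2 + 1)/2


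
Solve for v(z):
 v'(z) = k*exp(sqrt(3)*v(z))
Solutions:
 v(z) = sqrt(3)*(2*log(-1/(C1 + k*z)) - log(3))/6


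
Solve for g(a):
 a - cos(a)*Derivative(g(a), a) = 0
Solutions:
 g(a) = C1 + Integral(a/cos(a), a)


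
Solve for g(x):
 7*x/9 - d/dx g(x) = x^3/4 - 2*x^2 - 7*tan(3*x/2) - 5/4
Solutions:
 g(x) = C1 - x^4/16 + 2*x^3/3 + 7*x^2/18 + 5*x/4 - 14*log(cos(3*x/2))/3


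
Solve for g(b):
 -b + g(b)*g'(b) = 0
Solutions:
 g(b) = -sqrt(C1 + b^2)
 g(b) = sqrt(C1 + b^2)


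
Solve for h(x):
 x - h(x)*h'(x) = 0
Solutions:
 h(x) = -sqrt(C1 + x^2)
 h(x) = sqrt(C1 + x^2)


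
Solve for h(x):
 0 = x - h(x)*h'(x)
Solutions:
 h(x) = -sqrt(C1 + x^2)
 h(x) = sqrt(C1 + x^2)


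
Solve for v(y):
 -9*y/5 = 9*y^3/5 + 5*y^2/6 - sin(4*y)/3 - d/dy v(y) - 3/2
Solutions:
 v(y) = C1 + 9*y^4/20 + 5*y^3/18 + 9*y^2/10 - 3*y/2 + cos(4*y)/12


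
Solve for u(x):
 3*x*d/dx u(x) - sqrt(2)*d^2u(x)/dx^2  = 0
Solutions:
 u(x) = C1 + C2*erfi(2^(1/4)*sqrt(3)*x/2)


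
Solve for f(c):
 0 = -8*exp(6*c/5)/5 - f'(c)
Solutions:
 f(c) = C1 - 4*exp(6*c/5)/3


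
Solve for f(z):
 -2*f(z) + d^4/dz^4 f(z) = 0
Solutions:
 f(z) = C1*exp(-2^(1/4)*z) + C2*exp(2^(1/4)*z) + C3*sin(2^(1/4)*z) + C4*cos(2^(1/4)*z)


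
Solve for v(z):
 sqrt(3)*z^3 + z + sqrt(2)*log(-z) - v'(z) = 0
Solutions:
 v(z) = C1 + sqrt(3)*z^4/4 + z^2/2 + sqrt(2)*z*log(-z) - sqrt(2)*z


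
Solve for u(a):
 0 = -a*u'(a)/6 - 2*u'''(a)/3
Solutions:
 u(a) = C1 + Integral(C2*airyai(-2^(1/3)*a/2) + C3*airybi(-2^(1/3)*a/2), a)


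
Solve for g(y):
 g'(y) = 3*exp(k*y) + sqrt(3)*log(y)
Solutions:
 g(y) = C1 + sqrt(3)*y*log(y) - sqrt(3)*y + Piecewise((3*exp(k*y)/k, Ne(k, 0)), (3*y, True))


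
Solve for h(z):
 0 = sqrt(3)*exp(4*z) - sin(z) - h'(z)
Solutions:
 h(z) = C1 + sqrt(3)*exp(4*z)/4 + cos(z)


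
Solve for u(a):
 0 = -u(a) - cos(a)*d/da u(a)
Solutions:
 u(a) = C1*sqrt(sin(a) - 1)/sqrt(sin(a) + 1)


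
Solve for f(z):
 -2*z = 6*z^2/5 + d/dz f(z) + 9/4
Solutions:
 f(z) = C1 - 2*z^3/5 - z^2 - 9*z/4


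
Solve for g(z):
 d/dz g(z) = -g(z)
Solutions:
 g(z) = C1*exp(-z)


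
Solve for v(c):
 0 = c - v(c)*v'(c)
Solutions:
 v(c) = -sqrt(C1 + c^2)
 v(c) = sqrt(C1 + c^2)


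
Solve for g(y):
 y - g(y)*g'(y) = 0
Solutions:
 g(y) = -sqrt(C1 + y^2)
 g(y) = sqrt(C1 + y^2)


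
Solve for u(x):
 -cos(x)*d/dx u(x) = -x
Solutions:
 u(x) = C1 + Integral(x/cos(x), x)


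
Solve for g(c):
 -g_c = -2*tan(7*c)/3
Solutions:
 g(c) = C1 - 2*log(cos(7*c))/21


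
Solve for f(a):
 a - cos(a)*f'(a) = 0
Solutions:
 f(a) = C1 + Integral(a/cos(a), a)


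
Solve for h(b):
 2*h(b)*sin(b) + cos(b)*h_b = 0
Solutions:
 h(b) = C1*cos(b)^2


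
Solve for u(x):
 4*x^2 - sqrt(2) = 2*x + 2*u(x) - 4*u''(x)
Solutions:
 u(x) = C1*exp(-sqrt(2)*x/2) + C2*exp(sqrt(2)*x/2) + 2*x^2 - x - sqrt(2)/2 + 8


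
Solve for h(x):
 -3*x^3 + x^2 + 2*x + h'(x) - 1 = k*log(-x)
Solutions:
 h(x) = C1 + k*x*log(-x) + 3*x^4/4 - x^3/3 - x^2 + x*(1 - k)


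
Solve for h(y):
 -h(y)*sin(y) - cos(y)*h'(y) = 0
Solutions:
 h(y) = C1*cos(y)


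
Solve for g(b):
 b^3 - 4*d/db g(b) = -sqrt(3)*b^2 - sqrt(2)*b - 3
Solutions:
 g(b) = C1 + b^4/16 + sqrt(3)*b^3/12 + sqrt(2)*b^2/8 + 3*b/4


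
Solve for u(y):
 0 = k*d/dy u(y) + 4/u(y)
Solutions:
 u(y) = -sqrt(C1 - 8*y/k)
 u(y) = sqrt(C1 - 8*y/k)


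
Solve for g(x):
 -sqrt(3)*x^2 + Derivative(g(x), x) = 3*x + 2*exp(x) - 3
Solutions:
 g(x) = C1 + sqrt(3)*x^3/3 + 3*x^2/2 - 3*x + 2*exp(x)


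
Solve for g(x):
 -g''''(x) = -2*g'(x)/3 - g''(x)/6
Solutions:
 g(x) = C1 + C2*exp(-2^(1/3)*x*(2^(1/3)/(sqrt(1294) + 36)^(1/3) + (sqrt(1294) + 36)^(1/3))/12)*sin(2^(1/3)*sqrt(3)*x*(-(sqrt(1294) + 36)^(1/3) + 2^(1/3)/(sqrt(1294) + 36)^(1/3))/12) + C3*exp(-2^(1/3)*x*(2^(1/3)/(sqrt(1294) + 36)^(1/3) + (sqrt(1294) + 36)^(1/3))/12)*cos(2^(1/3)*sqrt(3)*x*(-(sqrt(1294) + 36)^(1/3) + 2^(1/3)/(sqrt(1294) + 36)^(1/3))/12) + C4*exp(2^(1/3)*x*(2^(1/3)/(sqrt(1294) + 36)^(1/3) + (sqrt(1294) + 36)^(1/3))/6)


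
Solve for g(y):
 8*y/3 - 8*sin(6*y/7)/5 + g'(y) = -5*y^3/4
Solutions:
 g(y) = C1 - 5*y^4/16 - 4*y^2/3 - 28*cos(6*y/7)/15


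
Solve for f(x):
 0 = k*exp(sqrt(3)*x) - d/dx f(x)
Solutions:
 f(x) = C1 + sqrt(3)*k*exp(sqrt(3)*x)/3


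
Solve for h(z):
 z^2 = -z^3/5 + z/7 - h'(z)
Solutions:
 h(z) = C1 - z^4/20 - z^3/3 + z^2/14


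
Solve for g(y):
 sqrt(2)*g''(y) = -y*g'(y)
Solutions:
 g(y) = C1 + C2*erf(2^(1/4)*y/2)


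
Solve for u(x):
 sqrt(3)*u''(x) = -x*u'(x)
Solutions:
 u(x) = C1 + C2*erf(sqrt(2)*3^(3/4)*x/6)


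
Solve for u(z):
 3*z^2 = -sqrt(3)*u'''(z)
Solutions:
 u(z) = C1 + C2*z + C3*z^2 - sqrt(3)*z^5/60


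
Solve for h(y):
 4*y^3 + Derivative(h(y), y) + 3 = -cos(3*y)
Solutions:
 h(y) = C1 - y^4 - 3*y - sin(3*y)/3


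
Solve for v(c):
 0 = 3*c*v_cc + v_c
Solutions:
 v(c) = C1 + C2*c^(2/3)


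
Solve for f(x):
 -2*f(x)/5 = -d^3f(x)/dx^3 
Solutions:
 f(x) = C3*exp(2^(1/3)*5^(2/3)*x/5) + (C1*sin(2^(1/3)*sqrt(3)*5^(2/3)*x/10) + C2*cos(2^(1/3)*sqrt(3)*5^(2/3)*x/10))*exp(-2^(1/3)*5^(2/3)*x/10)


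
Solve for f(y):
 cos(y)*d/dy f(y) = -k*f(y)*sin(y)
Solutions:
 f(y) = C1*exp(k*log(cos(y)))


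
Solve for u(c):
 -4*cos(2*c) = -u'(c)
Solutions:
 u(c) = C1 + 2*sin(2*c)


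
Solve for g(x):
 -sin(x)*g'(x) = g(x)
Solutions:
 g(x) = C1*sqrt(cos(x) + 1)/sqrt(cos(x) - 1)


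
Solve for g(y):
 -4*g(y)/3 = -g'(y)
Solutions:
 g(y) = C1*exp(4*y/3)


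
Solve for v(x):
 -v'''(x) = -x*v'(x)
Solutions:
 v(x) = C1 + Integral(C2*airyai(x) + C3*airybi(x), x)


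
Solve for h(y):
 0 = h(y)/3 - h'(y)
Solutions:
 h(y) = C1*exp(y/3)


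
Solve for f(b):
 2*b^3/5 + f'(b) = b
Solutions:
 f(b) = C1 - b^4/10 + b^2/2


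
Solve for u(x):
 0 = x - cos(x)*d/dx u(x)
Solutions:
 u(x) = C1 + Integral(x/cos(x), x)


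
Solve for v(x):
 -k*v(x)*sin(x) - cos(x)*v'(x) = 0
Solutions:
 v(x) = C1*exp(k*log(cos(x)))


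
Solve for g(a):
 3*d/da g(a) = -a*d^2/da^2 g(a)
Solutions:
 g(a) = C1 + C2/a^2


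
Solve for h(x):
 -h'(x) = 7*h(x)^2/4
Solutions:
 h(x) = 4/(C1 + 7*x)


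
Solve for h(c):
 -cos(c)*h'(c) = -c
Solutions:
 h(c) = C1 + Integral(c/cos(c), c)


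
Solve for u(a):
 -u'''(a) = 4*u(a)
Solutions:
 u(a) = C3*exp(-2^(2/3)*a) + (C1*sin(2^(2/3)*sqrt(3)*a/2) + C2*cos(2^(2/3)*sqrt(3)*a/2))*exp(2^(2/3)*a/2)


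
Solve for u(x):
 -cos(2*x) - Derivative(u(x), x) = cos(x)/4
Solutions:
 u(x) = C1 - sin(x)/4 - sin(2*x)/2


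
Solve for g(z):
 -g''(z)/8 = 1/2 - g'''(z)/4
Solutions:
 g(z) = C1 + C2*z + C3*exp(z/2) - 2*z^2


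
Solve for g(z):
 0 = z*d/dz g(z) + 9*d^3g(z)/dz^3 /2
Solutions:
 g(z) = C1 + Integral(C2*airyai(-6^(1/3)*z/3) + C3*airybi(-6^(1/3)*z/3), z)


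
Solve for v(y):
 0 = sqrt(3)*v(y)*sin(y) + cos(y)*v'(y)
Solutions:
 v(y) = C1*cos(y)^(sqrt(3))


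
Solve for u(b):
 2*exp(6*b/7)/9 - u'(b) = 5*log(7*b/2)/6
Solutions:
 u(b) = C1 - 5*b*log(b)/6 + 5*b*(-log(7) + log(2) + 1)/6 + 7*exp(6*b/7)/27


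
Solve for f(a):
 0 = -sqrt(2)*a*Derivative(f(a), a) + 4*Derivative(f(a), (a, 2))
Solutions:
 f(a) = C1 + C2*erfi(2^(3/4)*a/4)


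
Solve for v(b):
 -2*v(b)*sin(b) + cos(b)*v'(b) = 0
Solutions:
 v(b) = C1/cos(b)^2


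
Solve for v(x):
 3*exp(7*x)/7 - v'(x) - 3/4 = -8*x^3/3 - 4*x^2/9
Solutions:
 v(x) = C1 + 2*x^4/3 + 4*x^3/27 - 3*x/4 + 3*exp(7*x)/49


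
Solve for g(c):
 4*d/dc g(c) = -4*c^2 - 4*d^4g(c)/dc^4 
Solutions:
 g(c) = C1 + C4*exp(-c) - c^3/3 + (C2*sin(sqrt(3)*c/2) + C3*cos(sqrt(3)*c/2))*exp(c/2)


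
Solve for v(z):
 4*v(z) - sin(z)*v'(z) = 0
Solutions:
 v(z) = C1*(cos(z)^2 - 2*cos(z) + 1)/(cos(z)^2 + 2*cos(z) + 1)


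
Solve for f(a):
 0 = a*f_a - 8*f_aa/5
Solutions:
 f(a) = C1 + C2*erfi(sqrt(5)*a/4)


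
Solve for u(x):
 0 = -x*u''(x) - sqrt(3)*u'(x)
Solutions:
 u(x) = C1 + C2*x^(1 - sqrt(3))


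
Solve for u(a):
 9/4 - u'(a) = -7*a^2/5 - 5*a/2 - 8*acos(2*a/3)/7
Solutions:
 u(a) = C1 + 7*a^3/15 + 5*a^2/4 + 8*a*acos(2*a/3)/7 + 9*a/4 - 4*sqrt(9 - 4*a^2)/7


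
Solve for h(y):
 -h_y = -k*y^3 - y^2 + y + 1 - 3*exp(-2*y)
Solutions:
 h(y) = C1 + k*y^4/4 + y^3/3 - y^2/2 - y - 3*exp(-2*y)/2


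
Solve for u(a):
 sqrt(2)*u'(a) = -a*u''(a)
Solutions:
 u(a) = C1 + C2*a^(1 - sqrt(2))


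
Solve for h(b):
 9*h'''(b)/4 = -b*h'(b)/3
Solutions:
 h(b) = C1 + Integral(C2*airyai(-2^(2/3)*b/3) + C3*airybi(-2^(2/3)*b/3), b)


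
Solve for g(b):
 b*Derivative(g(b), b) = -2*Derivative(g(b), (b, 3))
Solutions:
 g(b) = C1 + Integral(C2*airyai(-2^(2/3)*b/2) + C3*airybi(-2^(2/3)*b/2), b)


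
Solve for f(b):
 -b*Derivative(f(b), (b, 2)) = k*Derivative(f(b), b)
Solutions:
 f(b) = C1 + b^(1 - re(k))*(C2*sin(log(b)*Abs(im(k))) + C3*cos(log(b)*im(k)))


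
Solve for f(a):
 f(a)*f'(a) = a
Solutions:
 f(a) = -sqrt(C1 + a^2)
 f(a) = sqrt(C1 + a^2)


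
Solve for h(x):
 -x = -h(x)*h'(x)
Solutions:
 h(x) = -sqrt(C1 + x^2)
 h(x) = sqrt(C1 + x^2)


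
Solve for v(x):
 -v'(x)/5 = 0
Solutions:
 v(x) = C1


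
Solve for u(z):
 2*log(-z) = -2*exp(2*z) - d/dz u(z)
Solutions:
 u(z) = C1 - 2*z*log(-z) + 2*z - exp(2*z)


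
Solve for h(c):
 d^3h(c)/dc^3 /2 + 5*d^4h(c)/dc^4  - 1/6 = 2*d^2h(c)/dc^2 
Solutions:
 h(c) = C1 + C2*c + C3*exp(c*(-1 + sqrt(161))/20) + C4*exp(-c*(1 + sqrt(161))/20) - c^2/24


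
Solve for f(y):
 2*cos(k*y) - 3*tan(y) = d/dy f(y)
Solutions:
 f(y) = C1 + 2*Piecewise((sin(k*y)/k, Ne(k, 0)), (y, True)) + 3*log(cos(y))


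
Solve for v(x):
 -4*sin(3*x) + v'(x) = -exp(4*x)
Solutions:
 v(x) = C1 - exp(4*x)/4 - 4*cos(3*x)/3


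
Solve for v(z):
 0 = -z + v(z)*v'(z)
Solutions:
 v(z) = -sqrt(C1 + z^2)
 v(z) = sqrt(C1 + z^2)


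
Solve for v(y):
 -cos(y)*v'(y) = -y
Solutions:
 v(y) = C1 + Integral(y/cos(y), y)


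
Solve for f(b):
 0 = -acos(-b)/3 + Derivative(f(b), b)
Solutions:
 f(b) = C1 + b*acos(-b)/3 + sqrt(1 - b^2)/3


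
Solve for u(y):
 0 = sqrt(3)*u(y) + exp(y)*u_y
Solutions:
 u(y) = C1*exp(sqrt(3)*exp(-y))


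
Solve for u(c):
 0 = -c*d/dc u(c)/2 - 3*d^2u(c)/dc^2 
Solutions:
 u(c) = C1 + C2*erf(sqrt(3)*c/6)


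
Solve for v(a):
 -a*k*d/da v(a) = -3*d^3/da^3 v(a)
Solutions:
 v(a) = C1 + Integral(C2*airyai(3^(2/3)*a*k^(1/3)/3) + C3*airybi(3^(2/3)*a*k^(1/3)/3), a)


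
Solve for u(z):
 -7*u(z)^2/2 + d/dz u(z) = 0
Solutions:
 u(z) = -2/(C1 + 7*z)


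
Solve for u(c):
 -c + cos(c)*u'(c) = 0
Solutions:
 u(c) = C1 + Integral(c/cos(c), c)


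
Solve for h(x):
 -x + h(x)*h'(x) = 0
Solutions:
 h(x) = -sqrt(C1 + x^2)
 h(x) = sqrt(C1 + x^2)


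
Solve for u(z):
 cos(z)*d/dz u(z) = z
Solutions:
 u(z) = C1 + Integral(z/cos(z), z)


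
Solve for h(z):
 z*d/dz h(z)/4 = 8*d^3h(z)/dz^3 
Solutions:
 h(z) = C1 + Integral(C2*airyai(2^(1/3)*z/4) + C3*airybi(2^(1/3)*z/4), z)


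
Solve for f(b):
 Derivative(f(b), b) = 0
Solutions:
 f(b) = C1


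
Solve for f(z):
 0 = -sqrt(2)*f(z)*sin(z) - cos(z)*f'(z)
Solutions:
 f(z) = C1*cos(z)^(sqrt(2))


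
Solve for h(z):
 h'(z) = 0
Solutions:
 h(z) = C1


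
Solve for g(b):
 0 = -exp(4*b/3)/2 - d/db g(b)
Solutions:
 g(b) = C1 - 3*exp(4*b/3)/8


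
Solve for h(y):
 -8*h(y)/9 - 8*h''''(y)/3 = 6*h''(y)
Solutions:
 h(y) = C1*sin(sqrt(6)*y*sqrt(27 - sqrt(537))/12) + C2*sin(sqrt(6)*y*sqrt(sqrt(537) + 27)/12) + C3*cos(sqrt(6)*y*sqrt(27 - sqrt(537))/12) + C4*cos(sqrt(6)*y*sqrt(sqrt(537) + 27)/12)


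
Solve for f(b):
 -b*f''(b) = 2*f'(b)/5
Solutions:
 f(b) = C1 + C2*b^(3/5)


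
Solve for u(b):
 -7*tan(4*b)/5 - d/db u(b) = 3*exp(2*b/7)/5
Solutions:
 u(b) = C1 - 21*exp(2*b/7)/10 + 7*log(cos(4*b))/20


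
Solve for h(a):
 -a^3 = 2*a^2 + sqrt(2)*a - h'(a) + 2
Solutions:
 h(a) = C1 + a^4/4 + 2*a^3/3 + sqrt(2)*a^2/2 + 2*a


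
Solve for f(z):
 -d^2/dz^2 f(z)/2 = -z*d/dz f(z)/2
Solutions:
 f(z) = C1 + C2*erfi(sqrt(2)*z/2)


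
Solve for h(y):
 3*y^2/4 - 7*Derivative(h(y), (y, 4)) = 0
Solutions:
 h(y) = C1 + C2*y + C3*y^2 + C4*y^3 + y^6/3360


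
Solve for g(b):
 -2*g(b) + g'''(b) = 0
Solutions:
 g(b) = C3*exp(2^(1/3)*b) + (C1*sin(2^(1/3)*sqrt(3)*b/2) + C2*cos(2^(1/3)*sqrt(3)*b/2))*exp(-2^(1/3)*b/2)


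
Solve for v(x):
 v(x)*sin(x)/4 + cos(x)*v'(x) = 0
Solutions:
 v(x) = C1*cos(x)^(1/4)


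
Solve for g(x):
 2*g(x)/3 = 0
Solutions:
 g(x) = 0


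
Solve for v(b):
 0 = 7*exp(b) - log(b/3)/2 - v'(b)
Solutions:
 v(b) = C1 - b*log(b)/2 + b*(1 + log(3))/2 + 7*exp(b)


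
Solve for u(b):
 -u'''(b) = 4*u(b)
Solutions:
 u(b) = C3*exp(-2^(2/3)*b) + (C1*sin(2^(2/3)*sqrt(3)*b/2) + C2*cos(2^(2/3)*sqrt(3)*b/2))*exp(2^(2/3)*b/2)


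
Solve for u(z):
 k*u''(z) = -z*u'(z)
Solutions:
 u(z) = C1 + C2*sqrt(k)*erf(sqrt(2)*z*sqrt(1/k)/2)


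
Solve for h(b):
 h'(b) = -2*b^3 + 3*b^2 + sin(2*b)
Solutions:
 h(b) = C1 - b^4/2 + b^3 - cos(2*b)/2


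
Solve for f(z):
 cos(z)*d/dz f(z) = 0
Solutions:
 f(z) = C1


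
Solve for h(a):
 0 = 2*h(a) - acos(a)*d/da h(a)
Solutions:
 h(a) = C1*exp(2*Integral(1/acos(a), a))


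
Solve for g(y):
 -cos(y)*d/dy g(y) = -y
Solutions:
 g(y) = C1 + Integral(y/cos(y), y)


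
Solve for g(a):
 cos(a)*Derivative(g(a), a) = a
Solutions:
 g(a) = C1 + Integral(a/cos(a), a)


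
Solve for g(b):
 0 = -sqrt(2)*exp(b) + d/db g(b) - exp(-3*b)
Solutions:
 g(b) = C1 + sqrt(2)*exp(b) - exp(-3*b)/3


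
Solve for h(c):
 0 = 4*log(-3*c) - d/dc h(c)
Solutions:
 h(c) = C1 + 4*c*log(-c) + 4*c*(-1 + log(3))


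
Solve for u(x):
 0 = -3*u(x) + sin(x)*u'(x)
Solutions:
 u(x) = C1*(cos(x) - 1)^(3/2)/(cos(x) + 1)^(3/2)


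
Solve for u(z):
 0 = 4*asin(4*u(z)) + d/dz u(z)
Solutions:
 Integral(1/asin(4*_y), (_y, u(z))) = C1 - 4*z


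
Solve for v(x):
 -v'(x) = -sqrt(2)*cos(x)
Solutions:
 v(x) = C1 + sqrt(2)*sin(x)


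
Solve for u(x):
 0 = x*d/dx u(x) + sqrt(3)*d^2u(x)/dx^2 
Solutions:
 u(x) = C1 + C2*erf(sqrt(2)*3^(3/4)*x/6)


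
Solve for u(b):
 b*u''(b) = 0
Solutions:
 u(b) = C1 + C2*b


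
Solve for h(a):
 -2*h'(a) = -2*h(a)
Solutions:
 h(a) = C1*exp(a)


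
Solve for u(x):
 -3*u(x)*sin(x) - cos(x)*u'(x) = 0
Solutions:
 u(x) = C1*cos(x)^3


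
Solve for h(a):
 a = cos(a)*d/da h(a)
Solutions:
 h(a) = C1 + Integral(a/cos(a), a)


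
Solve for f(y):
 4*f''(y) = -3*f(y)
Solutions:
 f(y) = C1*sin(sqrt(3)*y/2) + C2*cos(sqrt(3)*y/2)


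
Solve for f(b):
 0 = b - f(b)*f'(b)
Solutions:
 f(b) = -sqrt(C1 + b^2)
 f(b) = sqrt(C1 + b^2)


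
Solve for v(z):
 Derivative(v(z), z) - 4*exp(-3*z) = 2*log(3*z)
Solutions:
 v(z) = C1 + 2*z*log(z) + 2*z*(-1 + log(3)) - 4*exp(-3*z)/3


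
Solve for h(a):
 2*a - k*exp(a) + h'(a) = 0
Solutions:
 h(a) = C1 - a^2 + k*exp(a)


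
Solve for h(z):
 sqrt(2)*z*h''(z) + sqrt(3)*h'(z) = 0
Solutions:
 h(z) = C1 + C2*z^(1 - sqrt(6)/2)


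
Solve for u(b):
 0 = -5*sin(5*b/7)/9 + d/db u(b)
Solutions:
 u(b) = C1 - 7*cos(5*b/7)/9


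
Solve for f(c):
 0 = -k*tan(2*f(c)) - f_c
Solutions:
 f(c) = -asin(C1*exp(-2*c*k))/2 + pi/2
 f(c) = asin(C1*exp(-2*c*k))/2


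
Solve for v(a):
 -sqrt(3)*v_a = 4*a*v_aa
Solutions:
 v(a) = C1 + C2*a^(1 - sqrt(3)/4)


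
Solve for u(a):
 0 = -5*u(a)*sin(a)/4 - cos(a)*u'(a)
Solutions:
 u(a) = C1*cos(a)^(5/4)


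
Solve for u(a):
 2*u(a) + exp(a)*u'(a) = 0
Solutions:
 u(a) = C1*exp(2*exp(-a))


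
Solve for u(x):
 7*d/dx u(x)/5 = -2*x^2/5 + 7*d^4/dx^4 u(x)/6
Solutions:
 u(x) = C1 + C4*exp(5^(2/3)*6^(1/3)*x/5) - 2*x^3/21 + (C2*sin(2^(1/3)*3^(5/6)*5^(2/3)*x/10) + C3*cos(2^(1/3)*3^(5/6)*5^(2/3)*x/10))*exp(-5^(2/3)*6^(1/3)*x/10)


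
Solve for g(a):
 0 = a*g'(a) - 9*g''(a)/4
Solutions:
 g(a) = C1 + C2*erfi(sqrt(2)*a/3)


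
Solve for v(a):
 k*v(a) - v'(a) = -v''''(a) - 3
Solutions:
 v(a) = C1*exp(a*Piecewise((-sqrt(-(-1)^(1/3))/2 - sqrt(-2/sqrt(-(-1)^(1/3)) + (-1)^(1/3))/2, Eq(k, 0)), (-sqrt(2*k/(3*(sqrt(1/256 - k^3/27) + 1/16)^(1/3)) + 2*(sqrt(1/256 - k^3/27) + 1/16)^(1/3))/2 - sqrt(-2*k/(3*(sqrt(1/256 - k^3/27) + 1/16)^(1/3)) - 2*(sqrt(1/256 - k^3/27) + 1/16)^(1/3) - 2/sqrt(2*k/(3*(sqrt(1/256 - k^3/27) + 1/16)^(1/3)) + 2*(sqrt(1/256 - k^3/27) + 1/16)^(1/3)))/2, True))) + C2*exp(a*Piecewise((sqrt(-(-1)^(1/3))/2 + sqrt((-1)^(1/3) + 2/sqrt(-(-1)^(1/3)))/2, Eq(k, 0)), (sqrt(2*k/(3*(sqrt(1/256 - k^3/27) + 1/16)^(1/3)) + 2*(sqrt(1/256 - k^3/27) + 1/16)^(1/3))/2 + sqrt(-2*k/(3*(sqrt(1/256 - k^3/27) + 1/16)^(1/3)) - 2*(sqrt(1/256 - k^3/27) + 1/16)^(1/3) + 2/sqrt(2*k/(3*(sqrt(1/256 - k^3/27) + 1/16)^(1/3)) + 2*(sqrt(1/256 - k^3/27) + 1/16)^(1/3)))/2, True))) + C3*exp(a*Piecewise((-sqrt((-1)^(1/3) + 2/sqrt(-(-1)^(1/3)))/2 + sqrt(-(-1)^(1/3))/2, Eq(k, 0)), (sqrt(2*k/(3*(sqrt(1/256 - k^3/27) + 1/16)^(1/3)) + 2*(sqrt(1/256 - k^3/27) + 1/16)^(1/3))/2 - sqrt(-2*k/(3*(sqrt(1/256 - k^3/27) + 1/16)^(1/3)) - 2*(sqrt(1/256 - k^3/27) + 1/16)^(1/3) + 2/sqrt(2*k/(3*(sqrt(1/256 - k^3/27) + 1/16)^(1/3)) + 2*(sqrt(1/256 - k^3/27) + 1/16)^(1/3)))/2, True))) + C4*exp(a*Piecewise((sqrt(-2/sqrt(-(-1)^(1/3)) + (-1)^(1/3))/2 - sqrt(-(-1)^(1/3))/2, Eq(k, 0)), (-sqrt(2*k/(3*(sqrt(1/256 - k^3/27) + 1/16)^(1/3)) + 2*(sqrt(1/256 - k^3/27) + 1/16)^(1/3))/2 + sqrt(-2*k/(3*(sqrt(1/256 - k^3/27) + 1/16)^(1/3)) - 2*(sqrt(1/256 - k^3/27) + 1/16)^(1/3) - 2/sqrt(2*k/(3*(sqrt(1/256 - k^3/27) + 1/16)^(1/3)) + 2*(sqrt(1/256 - k^3/27) + 1/16)^(1/3)))/2, True))) - 3/k


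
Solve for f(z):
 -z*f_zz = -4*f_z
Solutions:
 f(z) = C1 + C2*z^5


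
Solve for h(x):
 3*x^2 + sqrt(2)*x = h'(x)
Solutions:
 h(x) = C1 + x^3 + sqrt(2)*x^2/2


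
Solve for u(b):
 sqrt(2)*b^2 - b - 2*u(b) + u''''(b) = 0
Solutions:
 u(b) = C1*exp(-2^(1/4)*b) + C2*exp(2^(1/4)*b) + C3*sin(2^(1/4)*b) + C4*cos(2^(1/4)*b) + sqrt(2)*b^2/2 - b/2


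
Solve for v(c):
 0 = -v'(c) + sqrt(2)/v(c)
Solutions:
 v(c) = -sqrt(C1 + 2*sqrt(2)*c)
 v(c) = sqrt(C1 + 2*sqrt(2)*c)


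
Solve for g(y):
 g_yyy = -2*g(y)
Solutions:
 g(y) = C3*exp(-2^(1/3)*y) + (C1*sin(2^(1/3)*sqrt(3)*y/2) + C2*cos(2^(1/3)*sqrt(3)*y/2))*exp(2^(1/3)*y/2)


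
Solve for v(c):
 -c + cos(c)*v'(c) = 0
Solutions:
 v(c) = C1 + Integral(c/cos(c), c)


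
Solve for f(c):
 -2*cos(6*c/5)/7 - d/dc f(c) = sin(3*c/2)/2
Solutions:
 f(c) = C1 - 5*sin(6*c/5)/21 + cos(3*c/2)/3


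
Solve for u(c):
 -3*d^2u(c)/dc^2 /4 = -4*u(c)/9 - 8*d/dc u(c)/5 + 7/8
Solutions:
 u(c) = C1*exp(4*c*(12 - sqrt(219))/45) + C2*exp(4*c*(12 + sqrt(219))/45) + 63/32


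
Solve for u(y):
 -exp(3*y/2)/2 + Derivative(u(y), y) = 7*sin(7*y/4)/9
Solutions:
 u(y) = C1 + exp(3*y/2)/3 - 4*cos(7*y/4)/9


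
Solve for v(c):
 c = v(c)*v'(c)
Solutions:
 v(c) = -sqrt(C1 + c^2)
 v(c) = sqrt(C1 + c^2)


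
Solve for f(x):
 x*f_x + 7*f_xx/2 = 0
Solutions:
 f(x) = C1 + C2*erf(sqrt(7)*x/7)


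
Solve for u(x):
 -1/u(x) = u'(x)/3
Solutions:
 u(x) = -sqrt(C1 - 6*x)
 u(x) = sqrt(C1 - 6*x)


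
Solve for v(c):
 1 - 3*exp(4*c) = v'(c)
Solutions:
 v(c) = C1 + c - 3*exp(4*c)/4


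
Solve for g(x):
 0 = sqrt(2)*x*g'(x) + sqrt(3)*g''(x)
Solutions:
 g(x) = C1 + C2*erf(6^(3/4)*x/6)


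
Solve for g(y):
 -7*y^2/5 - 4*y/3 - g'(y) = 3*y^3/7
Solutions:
 g(y) = C1 - 3*y^4/28 - 7*y^3/15 - 2*y^2/3


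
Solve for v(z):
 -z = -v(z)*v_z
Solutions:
 v(z) = -sqrt(C1 + z^2)
 v(z) = sqrt(C1 + z^2)


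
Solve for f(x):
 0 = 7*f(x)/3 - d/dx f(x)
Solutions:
 f(x) = C1*exp(7*x/3)


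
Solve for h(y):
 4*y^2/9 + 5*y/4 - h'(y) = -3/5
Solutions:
 h(y) = C1 + 4*y^3/27 + 5*y^2/8 + 3*y/5


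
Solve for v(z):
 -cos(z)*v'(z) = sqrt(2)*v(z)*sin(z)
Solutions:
 v(z) = C1*cos(z)^(sqrt(2))


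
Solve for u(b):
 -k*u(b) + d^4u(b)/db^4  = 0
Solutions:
 u(b) = C1*exp(-b*k^(1/4)) + C2*exp(b*k^(1/4)) + C3*exp(-I*b*k^(1/4)) + C4*exp(I*b*k^(1/4))


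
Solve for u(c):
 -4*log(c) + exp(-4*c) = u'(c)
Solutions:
 u(c) = C1 - 4*c*log(c) + 4*c - exp(-4*c)/4


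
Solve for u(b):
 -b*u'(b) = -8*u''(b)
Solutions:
 u(b) = C1 + C2*erfi(b/4)


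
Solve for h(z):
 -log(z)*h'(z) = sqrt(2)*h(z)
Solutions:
 h(z) = C1*exp(-sqrt(2)*li(z))


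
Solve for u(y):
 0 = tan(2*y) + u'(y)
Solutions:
 u(y) = C1 + log(cos(2*y))/2


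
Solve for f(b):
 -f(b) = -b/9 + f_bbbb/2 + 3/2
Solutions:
 f(b) = b/9 + (C1*sin(2^(3/4)*b/2) + C2*cos(2^(3/4)*b/2))*exp(-2^(3/4)*b/2) + (C3*sin(2^(3/4)*b/2) + C4*cos(2^(3/4)*b/2))*exp(2^(3/4)*b/2) - 3/2


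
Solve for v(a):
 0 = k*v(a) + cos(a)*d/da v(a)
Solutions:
 v(a) = C1*exp(k*(log(sin(a) - 1) - log(sin(a) + 1))/2)


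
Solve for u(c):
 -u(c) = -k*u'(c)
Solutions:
 u(c) = C1*exp(c/k)


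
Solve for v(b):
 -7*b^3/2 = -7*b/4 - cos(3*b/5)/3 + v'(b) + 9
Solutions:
 v(b) = C1 - 7*b^4/8 + 7*b^2/8 - 9*b + 5*sin(3*b/5)/9


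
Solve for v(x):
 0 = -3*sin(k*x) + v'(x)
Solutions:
 v(x) = C1 - 3*cos(k*x)/k


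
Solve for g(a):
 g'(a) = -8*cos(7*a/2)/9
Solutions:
 g(a) = C1 - 16*sin(7*a/2)/63


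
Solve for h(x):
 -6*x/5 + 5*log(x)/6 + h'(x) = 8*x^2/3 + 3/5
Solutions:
 h(x) = C1 + 8*x^3/9 + 3*x^2/5 - 5*x*log(x)/6 + 43*x/30


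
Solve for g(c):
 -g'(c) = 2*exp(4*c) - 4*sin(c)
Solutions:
 g(c) = C1 - exp(4*c)/2 - 4*cos(c)


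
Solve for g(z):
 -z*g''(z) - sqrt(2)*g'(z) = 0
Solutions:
 g(z) = C1 + C2*z^(1 - sqrt(2))


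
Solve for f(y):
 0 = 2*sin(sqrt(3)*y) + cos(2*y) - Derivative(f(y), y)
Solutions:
 f(y) = C1 + sin(2*y)/2 - 2*sqrt(3)*cos(sqrt(3)*y)/3


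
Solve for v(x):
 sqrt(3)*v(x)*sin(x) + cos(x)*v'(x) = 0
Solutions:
 v(x) = C1*cos(x)^(sqrt(3))


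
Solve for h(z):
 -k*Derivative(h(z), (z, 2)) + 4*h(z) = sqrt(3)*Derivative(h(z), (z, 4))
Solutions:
 h(z) = C1*exp(-sqrt(2)*3^(3/4)*z*sqrt(-k - sqrt(k^2 + 16*sqrt(3)))/6) + C2*exp(sqrt(2)*3^(3/4)*z*sqrt(-k - sqrt(k^2 + 16*sqrt(3)))/6) + C3*exp(-sqrt(2)*3^(3/4)*z*sqrt(-k + sqrt(k^2 + 16*sqrt(3)))/6) + C4*exp(sqrt(2)*3^(3/4)*z*sqrt(-k + sqrt(k^2 + 16*sqrt(3)))/6)


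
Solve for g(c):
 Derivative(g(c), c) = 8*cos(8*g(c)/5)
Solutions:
 -8*c - 5*log(sin(8*g(c)/5) - 1)/16 + 5*log(sin(8*g(c)/5) + 1)/16 = C1


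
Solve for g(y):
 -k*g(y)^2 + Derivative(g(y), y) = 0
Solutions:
 g(y) = -1/(C1 + k*y)


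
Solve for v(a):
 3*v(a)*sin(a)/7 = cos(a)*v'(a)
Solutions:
 v(a) = C1/cos(a)^(3/7)


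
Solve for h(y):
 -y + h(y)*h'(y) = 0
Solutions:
 h(y) = -sqrt(C1 + y^2)
 h(y) = sqrt(C1 + y^2)


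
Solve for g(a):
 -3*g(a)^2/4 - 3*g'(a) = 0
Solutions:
 g(a) = 4/(C1 + a)


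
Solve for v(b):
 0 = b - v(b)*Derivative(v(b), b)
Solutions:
 v(b) = -sqrt(C1 + b^2)
 v(b) = sqrt(C1 + b^2)


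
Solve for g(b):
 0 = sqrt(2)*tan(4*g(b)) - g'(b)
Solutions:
 g(b) = -asin(C1*exp(4*sqrt(2)*b))/4 + pi/4
 g(b) = asin(C1*exp(4*sqrt(2)*b))/4


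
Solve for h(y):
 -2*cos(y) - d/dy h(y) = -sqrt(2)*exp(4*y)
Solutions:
 h(y) = C1 + sqrt(2)*exp(4*y)/4 - 2*sin(y)


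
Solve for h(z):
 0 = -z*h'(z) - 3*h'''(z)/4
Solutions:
 h(z) = C1 + Integral(C2*airyai(-6^(2/3)*z/3) + C3*airybi(-6^(2/3)*z/3), z)


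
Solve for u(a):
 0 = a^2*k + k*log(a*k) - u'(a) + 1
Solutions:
 u(a) = C1 + a^3*k/3 + a*k*log(a*k) + a*(1 - k)


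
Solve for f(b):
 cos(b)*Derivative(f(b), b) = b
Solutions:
 f(b) = C1 + Integral(b/cos(b), b)


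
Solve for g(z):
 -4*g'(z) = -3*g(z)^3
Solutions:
 g(z) = -sqrt(2)*sqrt(-1/(C1 + 3*z))
 g(z) = sqrt(2)*sqrt(-1/(C1 + 3*z))


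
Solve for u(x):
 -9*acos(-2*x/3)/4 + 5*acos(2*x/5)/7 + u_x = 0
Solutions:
 u(x) = C1 + 9*x*acos(-2*x/3)/4 - 5*x*acos(2*x/5)/7 + 9*sqrt(9 - 4*x^2)/8 + 5*sqrt(25 - 4*x^2)/14


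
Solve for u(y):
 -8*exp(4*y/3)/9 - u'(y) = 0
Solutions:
 u(y) = C1 - 2*exp(4*y/3)/3


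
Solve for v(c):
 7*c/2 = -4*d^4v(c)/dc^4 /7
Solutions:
 v(c) = C1 + C2*c + C3*c^2 + C4*c^3 - 49*c^5/960


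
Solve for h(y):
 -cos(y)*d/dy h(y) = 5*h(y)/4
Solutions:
 h(y) = C1*(sin(y) - 1)^(5/8)/(sin(y) + 1)^(5/8)


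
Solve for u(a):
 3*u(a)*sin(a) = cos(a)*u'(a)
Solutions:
 u(a) = C1/cos(a)^3


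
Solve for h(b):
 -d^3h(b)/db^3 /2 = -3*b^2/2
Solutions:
 h(b) = C1 + C2*b + C3*b^2 + b^5/20


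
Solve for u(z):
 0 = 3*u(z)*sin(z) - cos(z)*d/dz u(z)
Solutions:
 u(z) = C1/cos(z)^3


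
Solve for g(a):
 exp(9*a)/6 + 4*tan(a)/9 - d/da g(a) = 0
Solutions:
 g(a) = C1 + exp(9*a)/54 - 4*log(cos(a))/9


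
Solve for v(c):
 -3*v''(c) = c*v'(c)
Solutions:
 v(c) = C1 + C2*erf(sqrt(6)*c/6)


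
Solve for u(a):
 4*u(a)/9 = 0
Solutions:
 u(a) = 0


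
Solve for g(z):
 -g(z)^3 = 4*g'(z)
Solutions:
 g(z) = -sqrt(2)*sqrt(-1/(C1 - z))
 g(z) = sqrt(2)*sqrt(-1/(C1 - z))


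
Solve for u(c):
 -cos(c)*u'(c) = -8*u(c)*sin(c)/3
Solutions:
 u(c) = C1/cos(c)^(8/3)


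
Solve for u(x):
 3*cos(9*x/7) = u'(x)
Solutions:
 u(x) = C1 + 7*sin(9*x/7)/3


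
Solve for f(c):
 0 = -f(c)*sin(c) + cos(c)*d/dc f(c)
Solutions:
 f(c) = C1/cos(c)


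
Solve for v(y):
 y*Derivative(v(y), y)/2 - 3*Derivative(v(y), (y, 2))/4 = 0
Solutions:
 v(y) = C1 + C2*erfi(sqrt(3)*y/3)


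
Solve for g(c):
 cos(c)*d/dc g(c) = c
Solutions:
 g(c) = C1 + Integral(c/cos(c), c)


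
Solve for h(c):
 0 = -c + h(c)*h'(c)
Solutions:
 h(c) = -sqrt(C1 + c^2)
 h(c) = sqrt(C1 + c^2)


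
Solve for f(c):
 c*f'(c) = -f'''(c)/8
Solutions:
 f(c) = C1 + Integral(C2*airyai(-2*c) + C3*airybi(-2*c), c)


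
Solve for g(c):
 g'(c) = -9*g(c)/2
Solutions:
 g(c) = C1*exp(-9*c/2)


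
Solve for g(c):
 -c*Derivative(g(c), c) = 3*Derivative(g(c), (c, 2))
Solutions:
 g(c) = C1 + C2*erf(sqrt(6)*c/6)


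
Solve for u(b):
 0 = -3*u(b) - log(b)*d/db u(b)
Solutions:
 u(b) = C1*exp(-3*li(b))


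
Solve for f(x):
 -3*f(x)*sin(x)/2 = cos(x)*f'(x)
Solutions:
 f(x) = C1*cos(x)^(3/2)


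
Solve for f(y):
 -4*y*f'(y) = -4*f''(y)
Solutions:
 f(y) = C1 + C2*erfi(sqrt(2)*y/2)


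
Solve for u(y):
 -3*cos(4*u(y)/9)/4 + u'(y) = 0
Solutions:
 -3*y/4 - 9*log(sin(4*u(y)/9) - 1)/8 + 9*log(sin(4*u(y)/9) + 1)/8 = C1


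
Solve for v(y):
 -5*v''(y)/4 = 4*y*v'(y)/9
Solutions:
 v(y) = C1 + C2*erf(2*sqrt(10)*y/15)


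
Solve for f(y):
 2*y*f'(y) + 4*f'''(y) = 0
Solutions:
 f(y) = C1 + Integral(C2*airyai(-2^(2/3)*y/2) + C3*airybi(-2^(2/3)*y/2), y)


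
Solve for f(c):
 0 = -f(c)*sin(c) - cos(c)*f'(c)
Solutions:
 f(c) = C1*cos(c)


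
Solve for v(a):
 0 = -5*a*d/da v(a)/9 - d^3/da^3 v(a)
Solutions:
 v(a) = C1 + Integral(C2*airyai(-15^(1/3)*a/3) + C3*airybi(-15^(1/3)*a/3), a)


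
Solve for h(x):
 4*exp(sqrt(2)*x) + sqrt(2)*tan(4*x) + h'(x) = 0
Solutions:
 h(x) = C1 - 2*sqrt(2)*exp(sqrt(2)*x) + sqrt(2)*log(cos(4*x))/4


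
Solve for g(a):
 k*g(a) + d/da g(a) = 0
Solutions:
 g(a) = C1*exp(-a*k)


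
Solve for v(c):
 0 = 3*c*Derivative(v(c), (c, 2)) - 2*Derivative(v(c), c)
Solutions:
 v(c) = C1 + C2*c^(5/3)


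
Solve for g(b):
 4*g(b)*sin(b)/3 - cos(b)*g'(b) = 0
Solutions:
 g(b) = C1/cos(b)^(4/3)


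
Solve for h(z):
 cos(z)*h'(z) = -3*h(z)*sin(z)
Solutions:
 h(z) = C1*cos(z)^3


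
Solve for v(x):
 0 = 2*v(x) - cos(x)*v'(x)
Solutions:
 v(x) = C1*(sin(x) + 1)/(sin(x) - 1)


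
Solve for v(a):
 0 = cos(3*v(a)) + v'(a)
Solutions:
 v(a) = -asin((C1 + exp(6*a))/(C1 - exp(6*a)))/3 + pi/3
 v(a) = asin((C1 + exp(6*a))/(C1 - exp(6*a)))/3


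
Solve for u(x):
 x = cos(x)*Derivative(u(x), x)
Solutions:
 u(x) = C1 + Integral(x/cos(x), x)


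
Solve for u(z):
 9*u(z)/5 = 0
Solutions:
 u(z) = 0


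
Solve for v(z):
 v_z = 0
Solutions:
 v(z) = C1


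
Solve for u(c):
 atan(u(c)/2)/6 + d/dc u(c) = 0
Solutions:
 Integral(1/atan(_y/2), (_y, u(c))) = C1 - c/6


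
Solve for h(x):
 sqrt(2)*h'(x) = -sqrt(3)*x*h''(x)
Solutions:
 h(x) = C1 + C2*x^(1 - sqrt(6)/3)


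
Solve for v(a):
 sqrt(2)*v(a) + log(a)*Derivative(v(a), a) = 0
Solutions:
 v(a) = C1*exp(-sqrt(2)*li(a))


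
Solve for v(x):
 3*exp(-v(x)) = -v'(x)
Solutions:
 v(x) = log(C1 - 3*x)


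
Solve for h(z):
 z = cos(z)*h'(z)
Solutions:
 h(z) = C1 + Integral(z/cos(z), z)


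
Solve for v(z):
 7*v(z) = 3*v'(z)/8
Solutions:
 v(z) = C1*exp(56*z/3)


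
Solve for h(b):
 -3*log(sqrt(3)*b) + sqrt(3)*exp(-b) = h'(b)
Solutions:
 h(b) = C1 - 3*b*log(b) + b*(3 - 3*log(3)/2) - sqrt(3)*exp(-b)


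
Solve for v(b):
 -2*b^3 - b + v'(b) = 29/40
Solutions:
 v(b) = C1 + b^4/2 + b^2/2 + 29*b/40


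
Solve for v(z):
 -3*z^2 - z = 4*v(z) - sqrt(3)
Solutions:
 v(z) = -3*z^2/4 - z/4 + sqrt(3)/4


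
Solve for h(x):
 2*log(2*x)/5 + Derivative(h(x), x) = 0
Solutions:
 h(x) = C1 - 2*x*log(x)/5 - 2*x*log(2)/5 + 2*x/5


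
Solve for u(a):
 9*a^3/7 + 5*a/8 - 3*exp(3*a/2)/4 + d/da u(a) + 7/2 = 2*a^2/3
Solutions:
 u(a) = C1 - 9*a^4/28 + 2*a^3/9 - 5*a^2/16 - 7*a/2 + exp(3*a/2)/2


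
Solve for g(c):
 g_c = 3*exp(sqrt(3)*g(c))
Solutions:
 g(c) = sqrt(3)*(2*log(-1/(C1 + 3*c)) - log(3))/6


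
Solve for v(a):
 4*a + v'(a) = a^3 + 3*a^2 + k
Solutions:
 v(a) = C1 + a^4/4 + a^3 - 2*a^2 + a*k


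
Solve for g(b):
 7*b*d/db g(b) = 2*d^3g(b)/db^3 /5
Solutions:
 g(b) = C1 + Integral(C2*airyai(2^(2/3)*35^(1/3)*b/2) + C3*airybi(2^(2/3)*35^(1/3)*b/2), b)


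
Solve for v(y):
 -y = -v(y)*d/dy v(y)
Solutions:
 v(y) = -sqrt(C1 + y^2)
 v(y) = sqrt(C1 + y^2)


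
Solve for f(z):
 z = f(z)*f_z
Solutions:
 f(z) = -sqrt(C1 + z^2)
 f(z) = sqrt(C1 + z^2)


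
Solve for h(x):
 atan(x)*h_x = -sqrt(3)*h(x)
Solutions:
 h(x) = C1*exp(-sqrt(3)*Integral(1/atan(x), x))


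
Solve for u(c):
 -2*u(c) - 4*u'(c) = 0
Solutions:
 u(c) = C1*exp(-c/2)


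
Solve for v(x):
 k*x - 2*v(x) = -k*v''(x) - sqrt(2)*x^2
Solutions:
 v(x) = C1*exp(-sqrt(2)*x*sqrt(1/k)) + C2*exp(sqrt(2)*x*sqrt(1/k)) + k*x/2 + sqrt(2)*k/2 + sqrt(2)*x^2/2


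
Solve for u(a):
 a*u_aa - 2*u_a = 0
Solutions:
 u(a) = C1 + C2*a^3


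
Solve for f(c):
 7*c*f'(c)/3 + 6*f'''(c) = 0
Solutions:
 f(c) = C1 + Integral(C2*airyai(-84^(1/3)*c/6) + C3*airybi(-84^(1/3)*c/6), c)


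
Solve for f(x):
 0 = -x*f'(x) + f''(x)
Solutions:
 f(x) = C1 + C2*erfi(sqrt(2)*x/2)


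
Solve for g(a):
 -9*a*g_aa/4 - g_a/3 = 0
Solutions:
 g(a) = C1 + C2*a^(23/27)


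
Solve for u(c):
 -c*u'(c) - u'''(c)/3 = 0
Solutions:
 u(c) = C1 + Integral(C2*airyai(-3^(1/3)*c) + C3*airybi(-3^(1/3)*c), c)


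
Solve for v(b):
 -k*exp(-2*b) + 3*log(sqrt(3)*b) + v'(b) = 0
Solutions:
 v(b) = C1 - 3*b*log(b) + b*(3 - 3*log(3)/2) - k*exp(-2*b)/2


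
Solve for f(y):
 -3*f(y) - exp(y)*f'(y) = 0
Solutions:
 f(y) = C1*exp(3*exp(-y))


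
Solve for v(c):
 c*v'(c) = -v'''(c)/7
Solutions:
 v(c) = C1 + Integral(C2*airyai(-7^(1/3)*c) + C3*airybi(-7^(1/3)*c), c)


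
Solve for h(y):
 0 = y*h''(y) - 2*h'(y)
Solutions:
 h(y) = C1 + C2*y^3


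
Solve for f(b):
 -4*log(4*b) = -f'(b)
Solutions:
 f(b) = C1 + 4*b*log(b) - 4*b + b*log(256)


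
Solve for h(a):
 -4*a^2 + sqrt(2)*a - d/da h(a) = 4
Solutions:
 h(a) = C1 - 4*a^3/3 + sqrt(2)*a^2/2 - 4*a


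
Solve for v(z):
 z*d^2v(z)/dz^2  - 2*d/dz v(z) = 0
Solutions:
 v(z) = C1 + C2*z^3


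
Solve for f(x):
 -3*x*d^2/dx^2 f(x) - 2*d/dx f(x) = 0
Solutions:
 f(x) = C1 + C2*x^(1/3)


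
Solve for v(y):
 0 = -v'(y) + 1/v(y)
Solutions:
 v(y) = -sqrt(C1 + 2*y)
 v(y) = sqrt(C1 + 2*y)


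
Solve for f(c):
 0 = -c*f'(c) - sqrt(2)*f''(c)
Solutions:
 f(c) = C1 + C2*erf(2^(1/4)*c/2)


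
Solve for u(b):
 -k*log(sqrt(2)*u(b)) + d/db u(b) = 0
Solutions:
 Integral(1/(2*log(_y) + log(2)), (_y, u(b))) = C1 + b*k/2


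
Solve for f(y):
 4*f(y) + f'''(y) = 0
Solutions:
 f(y) = C3*exp(-2^(2/3)*y) + (C1*sin(2^(2/3)*sqrt(3)*y/2) + C2*cos(2^(2/3)*sqrt(3)*y/2))*exp(2^(2/3)*y/2)


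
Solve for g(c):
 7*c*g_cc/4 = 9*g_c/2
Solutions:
 g(c) = C1 + C2*c^(25/7)


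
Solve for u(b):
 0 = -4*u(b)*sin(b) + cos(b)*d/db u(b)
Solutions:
 u(b) = C1/cos(b)^4


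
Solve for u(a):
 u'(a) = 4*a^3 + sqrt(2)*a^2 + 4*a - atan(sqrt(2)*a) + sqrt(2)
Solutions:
 u(a) = C1 + a^4 + sqrt(2)*a^3/3 + 2*a^2 - a*atan(sqrt(2)*a) + sqrt(2)*a + sqrt(2)*log(2*a^2 + 1)/4


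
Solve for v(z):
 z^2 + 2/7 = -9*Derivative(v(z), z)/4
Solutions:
 v(z) = C1 - 4*z^3/27 - 8*z/63


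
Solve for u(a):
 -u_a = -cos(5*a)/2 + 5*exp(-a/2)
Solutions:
 u(a) = C1 + sin(5*a)/10 + 10*exp(-a/2)


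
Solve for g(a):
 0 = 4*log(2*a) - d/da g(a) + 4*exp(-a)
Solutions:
 g(a) = C1 + 4*a*log(a) + 4*a*(-1 + log(2)) - 4*exp(-a)


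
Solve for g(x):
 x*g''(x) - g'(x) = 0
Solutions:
 g(x) = C1 + C2*x^2


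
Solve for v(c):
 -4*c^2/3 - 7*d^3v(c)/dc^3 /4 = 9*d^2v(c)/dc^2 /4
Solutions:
 v(c) = C1 + C2*c + C3*exp(-9*c/7) - 4*c^4/81 + 112*c^3/729 - 784*c^2/2187


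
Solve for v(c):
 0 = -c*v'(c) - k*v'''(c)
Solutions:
 v(c) = C1 + Integral(C2*airyai(c*(-1/k)^(1/3)) + C3*airybi(c*(-1/k)^(1/3)), c)


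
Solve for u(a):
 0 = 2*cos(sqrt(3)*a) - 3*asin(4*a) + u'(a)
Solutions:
 u(a) = C1 + 3*a*asin(4*a) + 3*sqrt(1 - 16*a^2)/4 - 2*sqrt(3)*sin(sqrt(3)*a)/3


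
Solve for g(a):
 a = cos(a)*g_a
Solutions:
 g(a) = C1 + Integral(a/cos(a), a)


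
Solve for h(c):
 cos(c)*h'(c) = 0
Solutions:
 h(c) = C1


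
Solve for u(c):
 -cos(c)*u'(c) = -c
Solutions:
 u(c) = C1 + Integral(c/cos(c), c)


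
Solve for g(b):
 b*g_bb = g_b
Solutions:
 g(b) = C1 + C2*b^2


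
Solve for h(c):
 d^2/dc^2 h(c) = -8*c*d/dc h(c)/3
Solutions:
 h(c) = C1 + C2*erf(2*sqrt(3)*c/3)


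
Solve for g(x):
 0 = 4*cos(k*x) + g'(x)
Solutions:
 g(x) = C1 - 4*sin(k*x)/k


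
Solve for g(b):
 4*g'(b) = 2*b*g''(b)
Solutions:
 g(b) = C1 + C2*b^3


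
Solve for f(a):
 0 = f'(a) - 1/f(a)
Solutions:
 f(a) = -sqrt(C1 + 2*a)
 f(a) = sqrt(C1 + 2*a)


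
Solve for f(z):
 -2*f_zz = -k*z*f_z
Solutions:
 f(z) = Piecewise((-sqrt(pi)*C1*erf(z*sqrt(-k)/2)/sqrt(-k) - C2, (k > 0) | (k < 0)), (-C1*z - C2, True))


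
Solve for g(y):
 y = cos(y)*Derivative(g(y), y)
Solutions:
 g(y) = C1 + Integral(y/cos(y), y)


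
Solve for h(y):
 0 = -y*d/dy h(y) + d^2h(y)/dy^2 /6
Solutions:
 h(y) = C1 + C2*erfi(sqrt(3)*y)


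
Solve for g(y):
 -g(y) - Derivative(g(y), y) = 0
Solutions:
 g(y) = C1*exp(-y)


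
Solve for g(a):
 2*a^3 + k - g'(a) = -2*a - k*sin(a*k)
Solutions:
 g(a) = C1 + a^4/2 + a^2 + a*k - cos(a*k)


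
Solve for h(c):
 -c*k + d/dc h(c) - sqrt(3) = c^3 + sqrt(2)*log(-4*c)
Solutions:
 h(c) = C1 + c^4/4 + c^2*k/2 + sqrt(2)*c*log(-c) + c*(-sqrt(2) + sqrt(3) + 2*sqrt(2)*log(2))


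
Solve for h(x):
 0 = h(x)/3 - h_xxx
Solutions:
 h(x) = C3*exp(3^(2/3)*x/3) + (C1*sin(3^(1/6)*x/2) + C2*cos(3^(1/6)*x/2))*exp(-3^(2/3)*x/6)


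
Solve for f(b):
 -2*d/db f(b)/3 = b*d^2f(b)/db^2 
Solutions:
 f(b) = C1 + C2*b^(1/3)


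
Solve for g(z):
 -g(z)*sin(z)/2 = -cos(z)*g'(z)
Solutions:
 g(z) = C1/sqrt(cos(z))


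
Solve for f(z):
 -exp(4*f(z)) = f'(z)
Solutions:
 f(z) = log(-I*(1/(C1 + 4*z))^(1/4))
 f(z) = log(I*(1/(C1 + 4*z))^(1/4))
 f(z) = log(-(1/(C1 + 4*z))^(1/4))
 f(z) = log(1/(C1 + 4*z))/4


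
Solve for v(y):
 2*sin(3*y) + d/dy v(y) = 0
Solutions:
 v(y) = C1 + 2*cos(3*y)/3


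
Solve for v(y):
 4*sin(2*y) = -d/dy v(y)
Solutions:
 v(y) = C1 + 2*cos(2*y)


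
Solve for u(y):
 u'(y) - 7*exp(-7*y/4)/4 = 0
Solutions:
 u(y) = C1 - 1/exp(y)^(7/4)


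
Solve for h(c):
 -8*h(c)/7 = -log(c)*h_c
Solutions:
 h(c) = C1*exp(8*li(c)/7)


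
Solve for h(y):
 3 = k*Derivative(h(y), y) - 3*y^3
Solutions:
 h(y) = C1 + 3*y^4/(4*k) + 3*y/k


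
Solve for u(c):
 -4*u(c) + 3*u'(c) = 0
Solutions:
 u(c) = C1*exp(4*c/3)


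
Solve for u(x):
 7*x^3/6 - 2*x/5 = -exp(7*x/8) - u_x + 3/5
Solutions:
 u(x) = C1 - 7*x^4/24 + x^2/5 + 3*x/5 - 8*exp(7*x/8)/7


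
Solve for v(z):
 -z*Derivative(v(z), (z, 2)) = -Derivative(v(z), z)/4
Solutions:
 v(z) = C1 + C2*z^(5/4)


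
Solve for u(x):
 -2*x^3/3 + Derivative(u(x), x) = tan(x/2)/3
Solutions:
 u(x) = C1 + x^4/6 - 2*log(cos(x/2))/3


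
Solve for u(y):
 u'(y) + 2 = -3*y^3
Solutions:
 u(y) = C1 - 3*y^4/4 - 2*y


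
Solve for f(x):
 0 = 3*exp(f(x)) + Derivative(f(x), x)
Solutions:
 f(x) = log(1/(C1 + 3*x))


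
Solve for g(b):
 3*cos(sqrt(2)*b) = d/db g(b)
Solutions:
 g(b) = C1 + 3*sqrt(2)*sin(sqrt(2)*b)/2


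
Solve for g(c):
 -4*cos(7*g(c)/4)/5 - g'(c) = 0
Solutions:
 4*c/5 - 2*log(sin(7*g(c)/4) - 1)/7 + 2*log(sin(7*g(c)/4) + 1)/7 = C1


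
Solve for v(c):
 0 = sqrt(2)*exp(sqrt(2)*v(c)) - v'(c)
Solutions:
 v(c) = sqrt(2)*(2*log(-1/(C1 + sqrt(2)*c)) - log(2))/4


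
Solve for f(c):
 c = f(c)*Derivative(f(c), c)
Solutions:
 f(c) = -sqrt(C1 + c^2)
 f(c) = sqrt(C1 + c^2)


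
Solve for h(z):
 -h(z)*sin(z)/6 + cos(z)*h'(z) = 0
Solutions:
 h(z) = C1/cos(z)^(1/6)


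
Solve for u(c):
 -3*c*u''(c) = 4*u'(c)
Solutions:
 u(c) = C1 + C2/c^(1/3)


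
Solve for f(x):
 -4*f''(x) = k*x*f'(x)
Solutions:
 f(x) = Piecewise((-sqrt(2)*sqrt(pi)*C1*erf(sqrt(2)*sqrt(k)*x/4)/sqrt(k) - C2, (k > 0) | (k < 0)), (-C1*x - C2, True))
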